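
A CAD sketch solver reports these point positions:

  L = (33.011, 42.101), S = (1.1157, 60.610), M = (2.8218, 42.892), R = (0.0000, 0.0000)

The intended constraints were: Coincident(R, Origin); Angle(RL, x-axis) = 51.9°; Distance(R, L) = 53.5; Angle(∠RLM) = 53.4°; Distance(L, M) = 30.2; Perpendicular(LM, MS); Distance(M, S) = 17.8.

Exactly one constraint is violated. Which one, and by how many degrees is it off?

Perpendicular(LM, MS) — off by 7.00°.

R = (0.00, 0.00) ✓; RL at 51.90° ✓; |RL| = 53.50 ✓; ∠RLM = 53.40° ✓; |LM| = 30.20 ✓; ∠(LM, MS) = 83.00° ✗; |MS| = 17.80 ✓.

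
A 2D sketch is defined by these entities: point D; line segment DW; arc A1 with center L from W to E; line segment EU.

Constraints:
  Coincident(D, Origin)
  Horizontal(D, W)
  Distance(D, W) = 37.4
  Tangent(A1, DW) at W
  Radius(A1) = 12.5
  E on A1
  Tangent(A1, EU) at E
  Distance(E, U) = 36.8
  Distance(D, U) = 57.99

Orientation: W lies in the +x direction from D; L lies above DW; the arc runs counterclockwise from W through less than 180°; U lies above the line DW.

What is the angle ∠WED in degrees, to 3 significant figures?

39.2°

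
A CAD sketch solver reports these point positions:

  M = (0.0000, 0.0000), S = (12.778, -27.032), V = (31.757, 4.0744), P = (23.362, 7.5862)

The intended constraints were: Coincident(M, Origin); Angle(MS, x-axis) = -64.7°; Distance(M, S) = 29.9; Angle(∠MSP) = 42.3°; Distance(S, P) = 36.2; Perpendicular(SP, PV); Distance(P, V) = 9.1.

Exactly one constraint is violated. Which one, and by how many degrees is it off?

Perpendicular(SP, PV) — off by 5.70°.

M = (0.00, 0.00) ✓; MS at -64.70° ✓; |MS| = 29.90 ✓; ∠MSP = 42.30° ✓; |SP| = 36.20 ✓; ∠(SP, PV) = 95.70° ✗; |PV| = 9.100 ✓.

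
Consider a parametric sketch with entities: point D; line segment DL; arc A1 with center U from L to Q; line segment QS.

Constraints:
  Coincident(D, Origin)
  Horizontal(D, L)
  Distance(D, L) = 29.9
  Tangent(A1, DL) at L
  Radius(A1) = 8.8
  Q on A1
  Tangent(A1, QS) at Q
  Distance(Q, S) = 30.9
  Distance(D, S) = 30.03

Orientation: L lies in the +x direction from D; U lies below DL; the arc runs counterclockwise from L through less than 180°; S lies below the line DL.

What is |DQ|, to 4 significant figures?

22.93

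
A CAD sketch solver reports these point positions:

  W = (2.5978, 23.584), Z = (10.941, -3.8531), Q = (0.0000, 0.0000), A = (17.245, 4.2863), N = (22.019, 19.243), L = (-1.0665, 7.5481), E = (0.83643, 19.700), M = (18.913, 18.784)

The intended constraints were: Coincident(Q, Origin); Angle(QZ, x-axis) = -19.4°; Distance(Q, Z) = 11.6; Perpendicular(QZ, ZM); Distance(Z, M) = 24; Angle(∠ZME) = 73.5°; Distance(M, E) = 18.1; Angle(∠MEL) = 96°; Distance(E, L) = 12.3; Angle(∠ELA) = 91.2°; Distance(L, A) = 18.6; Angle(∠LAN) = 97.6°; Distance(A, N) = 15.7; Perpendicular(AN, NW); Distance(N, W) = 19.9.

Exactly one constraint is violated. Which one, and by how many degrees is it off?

Perpendicular(AN, NW) — off by 5.10°.

Q = (0.00, 0.00) ✓; QZ at -19.40° ✓; |QZ| = 11.60 ✓; ∠(QZ, ZM) = 90.00° ✓; |ZM| = 24.00 ✓; ∠ZME = 73.50° ✓; |ME| = 18.10 ✓; ∠MEL = 96.00° ✓; |EL| = 12.30 ✓; ∠ELA = 91.20° ✓; |LA| = 18.60 ✓; ∠LAN = 97.60° ✓; |AN| = 15.70 ✓; ∠(AN, NW) = 95.10° ✗; |NW| = 19.90 ✓.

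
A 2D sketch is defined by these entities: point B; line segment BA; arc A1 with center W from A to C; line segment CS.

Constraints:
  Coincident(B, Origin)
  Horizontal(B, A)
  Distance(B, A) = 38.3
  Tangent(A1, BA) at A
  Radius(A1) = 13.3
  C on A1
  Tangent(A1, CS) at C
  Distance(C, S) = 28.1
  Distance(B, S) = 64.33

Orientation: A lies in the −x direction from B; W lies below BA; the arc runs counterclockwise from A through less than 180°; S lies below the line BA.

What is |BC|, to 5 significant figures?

53.625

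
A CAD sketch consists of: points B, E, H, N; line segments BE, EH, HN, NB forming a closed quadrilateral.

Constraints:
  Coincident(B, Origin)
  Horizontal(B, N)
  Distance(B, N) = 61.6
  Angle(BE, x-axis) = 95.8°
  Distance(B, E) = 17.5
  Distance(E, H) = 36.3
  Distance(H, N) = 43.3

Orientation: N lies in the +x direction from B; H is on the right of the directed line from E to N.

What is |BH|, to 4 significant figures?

23.10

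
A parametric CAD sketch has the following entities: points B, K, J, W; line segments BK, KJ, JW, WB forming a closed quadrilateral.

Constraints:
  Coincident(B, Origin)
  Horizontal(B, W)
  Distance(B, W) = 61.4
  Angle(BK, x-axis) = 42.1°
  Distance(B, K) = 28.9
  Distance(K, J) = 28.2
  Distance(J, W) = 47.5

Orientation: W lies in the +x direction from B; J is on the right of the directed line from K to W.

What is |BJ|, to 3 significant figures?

16.6

Checks: |KJ| = 28.20 ✓; |JW| = 47.50 ✓.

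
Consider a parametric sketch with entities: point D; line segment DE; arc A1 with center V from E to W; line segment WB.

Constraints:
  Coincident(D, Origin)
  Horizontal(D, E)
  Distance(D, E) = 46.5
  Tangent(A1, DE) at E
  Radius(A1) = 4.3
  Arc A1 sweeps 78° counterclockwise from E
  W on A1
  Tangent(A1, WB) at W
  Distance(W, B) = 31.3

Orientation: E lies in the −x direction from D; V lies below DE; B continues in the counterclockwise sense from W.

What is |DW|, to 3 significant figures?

50.8

A1 meets DE tangentially, so VE is at right angles to DE, so V = E + (0, -4.3) = (-46.5, -4.30). On A1, E sits at bearing 90° from V; a 78° counterclockwise sweep puts W at bearing 168°, so W = V + 4.3·(cos 168°, sin 168°) = (-50.7, -3.41). Then |DW| = |W − D| = 50.8.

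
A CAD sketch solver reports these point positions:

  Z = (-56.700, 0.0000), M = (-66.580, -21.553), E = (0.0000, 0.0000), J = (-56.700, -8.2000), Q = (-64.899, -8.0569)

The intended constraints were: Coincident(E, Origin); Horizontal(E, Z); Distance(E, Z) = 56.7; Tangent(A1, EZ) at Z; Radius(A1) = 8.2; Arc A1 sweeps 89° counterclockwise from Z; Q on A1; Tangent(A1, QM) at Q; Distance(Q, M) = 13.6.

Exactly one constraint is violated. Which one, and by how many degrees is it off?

Tangent(A1, QM) at Q — off by 6.10°.

E = (0.00, 0.00) ✓; E.y = 0.00, Z.y = 0.00 ✓; |EZ| = 56.70 ✓; ∠(JZ, ZE) = 90.00° ✓; |JZ| = 8.200 ✓; bearing(J→Q) − bearing(J→Z) = 89.00° ✓; |JQ| = 8.200 ✓; ∠(JQ, QM) = 96.10° ✗; |QM| = 13.60 ✓.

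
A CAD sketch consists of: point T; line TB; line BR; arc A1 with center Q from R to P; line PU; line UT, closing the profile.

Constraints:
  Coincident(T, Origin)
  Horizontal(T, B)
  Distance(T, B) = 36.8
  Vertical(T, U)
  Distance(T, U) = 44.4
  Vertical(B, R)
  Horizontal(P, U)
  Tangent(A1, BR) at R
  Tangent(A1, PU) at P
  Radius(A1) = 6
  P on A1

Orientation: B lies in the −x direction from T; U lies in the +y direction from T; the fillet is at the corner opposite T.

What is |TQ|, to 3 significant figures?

49.2

T and U share the same x with |TU| = 44.4 and U on the +y side, so U = (0.00, 44.4). The virtual corner opposite T is at (-36.8, 44.4). A1 meets BR tangentially, so QR is at right angles to BR and since A1 is tangent to PU there, QP ⟂ PU, with radius 6.0, so the center Q sits 6.0 in from both sides at Q = (-30.8, 38.4). Then |TQ| = |Q − T| = 49.2.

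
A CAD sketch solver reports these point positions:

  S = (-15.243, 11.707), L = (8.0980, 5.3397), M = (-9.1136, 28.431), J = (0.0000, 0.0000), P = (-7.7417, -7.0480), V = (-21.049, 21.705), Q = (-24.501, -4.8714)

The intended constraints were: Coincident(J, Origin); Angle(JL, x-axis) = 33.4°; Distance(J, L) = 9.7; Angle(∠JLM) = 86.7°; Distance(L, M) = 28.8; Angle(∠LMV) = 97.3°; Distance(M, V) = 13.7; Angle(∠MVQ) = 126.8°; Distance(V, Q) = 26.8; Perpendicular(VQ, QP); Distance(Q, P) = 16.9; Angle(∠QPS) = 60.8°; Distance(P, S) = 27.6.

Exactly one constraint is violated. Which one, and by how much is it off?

Distance(P, S) = 27.6 — off by 7.40.

J = (0.00, 0.00) ✓; JL at 33.40° ✓; |JL| = 9.700 ✓; ∠JLM = 86.70° ✓; |LM| = 28.80 ✓; ∠LMV = 97.30° ✓; |MV| = 13.70 ✓; ∠MVQ = 126.8° ✓; |VQ| = 26.80 ✓; ∠(VQ, QP) = 90.00° ✓; |QP| = 16.90 ✓; ∠QPS = 60.80° ✓; |PS| = 20.20 ✗.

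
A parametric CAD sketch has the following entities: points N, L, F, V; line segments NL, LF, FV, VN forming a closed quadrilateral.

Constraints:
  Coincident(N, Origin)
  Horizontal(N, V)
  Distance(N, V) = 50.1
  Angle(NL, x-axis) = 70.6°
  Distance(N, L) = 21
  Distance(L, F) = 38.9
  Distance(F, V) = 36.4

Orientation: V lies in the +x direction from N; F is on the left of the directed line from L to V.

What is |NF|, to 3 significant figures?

55.5

N is at the origin; N and V share the same y with |NV| = 50.1 and V in +x, so V = (50.1, 0). NL runs at 70.6° with |NL| = 21.0, so L = (6.98, 19.8). F is determined by |LF| = 38.9 and |FV| = 36.4 together: it lies at the intersection of circle(L, 38.9) and circle(V, 36.4). With |LV| = 47.5, the foot of the radical line on LV is 25.7 from L and the perpendicular offset is √(38.9² − 25.7²) = 29.2. Taking the left-of-LV solution: F = (42.5, 35.6).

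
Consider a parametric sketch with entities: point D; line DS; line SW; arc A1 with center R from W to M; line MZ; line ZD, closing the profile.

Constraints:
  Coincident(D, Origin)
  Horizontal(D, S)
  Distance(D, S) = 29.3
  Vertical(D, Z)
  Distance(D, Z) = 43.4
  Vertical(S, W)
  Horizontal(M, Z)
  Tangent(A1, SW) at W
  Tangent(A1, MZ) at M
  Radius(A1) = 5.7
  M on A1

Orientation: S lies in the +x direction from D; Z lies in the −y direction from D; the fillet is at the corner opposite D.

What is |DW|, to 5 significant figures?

47.747

The virtual corner opposite D is at (29.300, -43.400). Tangency of A1 to SW means the radius RW is perpendicular to SW and tangency of A1 to MZ means the radius RM is perpendicular to MZ, with radius 5.7, so the center R sits 5.7 in from both sides at R = (23.600, -37.700). That places the tangent points at W = (29.300, -37.700) on SW and M = (23.600, -43.400) on MZ. Then |DW| = |W − D| = 47.747.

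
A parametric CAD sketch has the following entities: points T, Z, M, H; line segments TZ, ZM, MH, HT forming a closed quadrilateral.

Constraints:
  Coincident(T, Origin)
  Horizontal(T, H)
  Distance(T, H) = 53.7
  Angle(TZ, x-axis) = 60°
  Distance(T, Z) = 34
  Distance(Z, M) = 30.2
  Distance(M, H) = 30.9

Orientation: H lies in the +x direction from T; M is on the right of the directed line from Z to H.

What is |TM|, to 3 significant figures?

22.8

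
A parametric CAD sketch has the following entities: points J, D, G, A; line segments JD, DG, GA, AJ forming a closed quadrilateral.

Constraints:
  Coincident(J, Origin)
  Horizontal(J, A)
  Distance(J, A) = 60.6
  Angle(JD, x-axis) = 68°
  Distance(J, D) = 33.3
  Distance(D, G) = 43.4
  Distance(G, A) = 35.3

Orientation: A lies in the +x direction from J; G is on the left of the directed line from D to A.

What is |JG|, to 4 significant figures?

65.75

Checks: |DG| = 43.40 ✓; |GA| = 35.30 ✓.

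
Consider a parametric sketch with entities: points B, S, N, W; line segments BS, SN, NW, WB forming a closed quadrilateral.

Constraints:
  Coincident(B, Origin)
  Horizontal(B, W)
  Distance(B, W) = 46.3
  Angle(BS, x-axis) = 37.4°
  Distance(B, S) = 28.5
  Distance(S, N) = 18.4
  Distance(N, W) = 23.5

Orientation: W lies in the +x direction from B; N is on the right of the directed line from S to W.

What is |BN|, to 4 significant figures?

22.85

Checks: |SN| = 18.40 ✓; |NW| = 23.50 ✓.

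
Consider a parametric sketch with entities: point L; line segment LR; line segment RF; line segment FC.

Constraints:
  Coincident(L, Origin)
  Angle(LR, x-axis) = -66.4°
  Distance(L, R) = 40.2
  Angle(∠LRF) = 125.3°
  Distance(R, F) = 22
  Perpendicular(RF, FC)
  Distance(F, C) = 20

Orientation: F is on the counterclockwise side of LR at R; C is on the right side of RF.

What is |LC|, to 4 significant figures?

69.53

L is at the origin; LR runs at -66.4° with length 40.2, so R = 40.2·(cos -66.4°, sin -66.4°) = (16.09, -36.84). ∠LRF = 125.3°, so RF runs at -66.4° + (180° − 125.3°) = -11.70° from the x-axis; with |RF| = 22.0, F = R + 22.0·(cos -11.70°, sin -11.70°) = (37.64, -41.30). RF ⟂ FC; with |FC| = 20.0 on the right of RF, C = F + 20.0·(-0.2028, -0.9792) = (33.58, -60.88). Then |LC| = |C − L| = 69.53.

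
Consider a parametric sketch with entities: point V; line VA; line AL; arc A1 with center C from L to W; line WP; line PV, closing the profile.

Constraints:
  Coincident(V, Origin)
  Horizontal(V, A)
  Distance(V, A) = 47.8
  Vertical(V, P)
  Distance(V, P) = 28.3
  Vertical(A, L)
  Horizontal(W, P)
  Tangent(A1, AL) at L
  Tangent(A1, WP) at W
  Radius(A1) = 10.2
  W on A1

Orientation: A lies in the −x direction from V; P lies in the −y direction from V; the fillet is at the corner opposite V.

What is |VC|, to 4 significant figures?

41.73

V and P share the same x with |VP| = 28.3 and P on the −y side, so P = (0.000, -28.30). The virtual corner opposite V is at (-47.80, -28.30). The tangent condition forces CL to be normal to AL and the tangent condition forces CW to be normal to WP, with radius 10.2, so the center C sits 10.2 in from both sides at C = (-37.60, -18.10). Then |VC| = |C − V| = 41.73.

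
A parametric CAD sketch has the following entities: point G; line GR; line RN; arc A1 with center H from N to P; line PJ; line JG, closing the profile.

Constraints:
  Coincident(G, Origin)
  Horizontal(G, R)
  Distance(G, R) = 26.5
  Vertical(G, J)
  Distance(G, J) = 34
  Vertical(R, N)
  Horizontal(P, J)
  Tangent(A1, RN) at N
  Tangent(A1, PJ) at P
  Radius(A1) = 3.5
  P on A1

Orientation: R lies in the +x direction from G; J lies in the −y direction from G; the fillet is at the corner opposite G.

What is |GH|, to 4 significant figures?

38.20

GJ is vertical with |GJ| = 34.0 and J on the −y side, so J = (0.000, -34.00). The virtual corner opposite G is at (26.50, -34.00). The tangent condition forces HN to be normal to RN and tangency of A1 to PJ means the radius HP is perpendicular to PJ, with radius 3.5, so the center H sits 3.5 in from both sides at H = (23.00, -30.50). Then |GH| = |H − G| = 38.20.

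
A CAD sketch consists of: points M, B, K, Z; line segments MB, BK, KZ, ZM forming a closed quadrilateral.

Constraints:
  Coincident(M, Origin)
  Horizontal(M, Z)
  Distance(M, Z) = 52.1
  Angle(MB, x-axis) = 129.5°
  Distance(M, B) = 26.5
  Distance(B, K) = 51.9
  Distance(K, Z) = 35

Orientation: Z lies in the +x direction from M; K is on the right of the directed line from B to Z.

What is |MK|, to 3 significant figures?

25.8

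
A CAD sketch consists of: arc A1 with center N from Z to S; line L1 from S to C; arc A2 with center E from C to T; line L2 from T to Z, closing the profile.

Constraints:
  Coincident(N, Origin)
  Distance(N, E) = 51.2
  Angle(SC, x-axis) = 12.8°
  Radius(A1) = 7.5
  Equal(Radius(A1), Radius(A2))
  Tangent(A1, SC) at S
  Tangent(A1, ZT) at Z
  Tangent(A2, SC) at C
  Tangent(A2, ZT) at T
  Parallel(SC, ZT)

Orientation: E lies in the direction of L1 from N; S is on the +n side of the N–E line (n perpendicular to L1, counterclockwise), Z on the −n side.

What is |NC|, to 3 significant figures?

51.7

The slot axis is L1's direction at 12.8°, so u = (cos 12.8°, sin 12.8°) = (0.975, 0.222) and n = (−sin 12.8°, cos 12.8°) = (-0.222, 0.975). N is at the origin and E lies 51.2 along u from N, so E = 51.2·u = (49.9, 11.3). Tangency of A1 to both parallel lines with radius 7.5 puts S and Z at N ± 7.5·n: S = (-1.66, 7.31), Z = (1.66, -7.31). Equal radii place C and T the same way about E: C = E + 7.5·n = (48.3, 18.7), T = E − 7.5·n = (51.6, 4.03). Then |NC| = |C − N| = 51.7.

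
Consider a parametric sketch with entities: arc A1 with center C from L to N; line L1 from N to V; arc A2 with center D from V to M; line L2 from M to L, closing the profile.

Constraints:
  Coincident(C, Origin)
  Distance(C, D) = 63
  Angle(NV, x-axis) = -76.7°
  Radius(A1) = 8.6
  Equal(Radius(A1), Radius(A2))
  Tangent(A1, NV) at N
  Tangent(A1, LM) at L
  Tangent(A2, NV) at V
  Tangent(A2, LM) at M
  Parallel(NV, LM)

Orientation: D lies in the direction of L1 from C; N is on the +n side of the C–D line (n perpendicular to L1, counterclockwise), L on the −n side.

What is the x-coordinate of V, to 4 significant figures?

22.86

The slot axis is L1's direction at -76.7°, so u = (cos -76.7°, sin -76.7°) = (0.2300, -0.9732) and n = (−sin -76.7°, cos -76.7°) = (0.9732, 0.2300). C is at the origin and D lies 63.0 along u from C, so D = 63.0·u = (14.49, -61.31). Tangency of A1 to both parallel lines with radius 8.6 puts N and L at C ± 8.6·n: N = (8.369, 1.978), L = (-8.369, -1.978). Equal radii place V and M the same way about D: V = D + 8.6·n = (22.86, -59.33), M = D − 8.6·n = (6.124, -63.29). So V.x = 22.86.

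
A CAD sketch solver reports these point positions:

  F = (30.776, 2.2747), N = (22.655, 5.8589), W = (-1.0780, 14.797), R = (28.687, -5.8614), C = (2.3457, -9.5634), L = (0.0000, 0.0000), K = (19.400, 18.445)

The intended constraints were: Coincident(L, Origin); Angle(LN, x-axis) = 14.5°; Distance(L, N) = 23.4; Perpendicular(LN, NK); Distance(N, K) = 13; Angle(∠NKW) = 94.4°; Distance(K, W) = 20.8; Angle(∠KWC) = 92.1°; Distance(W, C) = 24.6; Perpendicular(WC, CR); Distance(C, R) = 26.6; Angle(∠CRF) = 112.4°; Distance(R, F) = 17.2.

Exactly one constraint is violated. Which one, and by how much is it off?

Distance(R, F) = 17.2 — off by 8.80.

L = (0.00, 0.00) ✓; LN at 14.50° ✓; |LN| = 23.40 ✓; ∠(LN, NK) = 90.00° ✓; |NK| = 13.00 ✓; ∠NKW = 94.40° ✓; |KW| = 20.80 ✓; ∠KWC = 92.10° ✓; |WC| = 24.60 ✓; ∠(WC, CR) = 90.00° ✓; |CR| = 26.60 ✓; ∠CRF = 112.4° ✓; |RF| = 8.400 ✗.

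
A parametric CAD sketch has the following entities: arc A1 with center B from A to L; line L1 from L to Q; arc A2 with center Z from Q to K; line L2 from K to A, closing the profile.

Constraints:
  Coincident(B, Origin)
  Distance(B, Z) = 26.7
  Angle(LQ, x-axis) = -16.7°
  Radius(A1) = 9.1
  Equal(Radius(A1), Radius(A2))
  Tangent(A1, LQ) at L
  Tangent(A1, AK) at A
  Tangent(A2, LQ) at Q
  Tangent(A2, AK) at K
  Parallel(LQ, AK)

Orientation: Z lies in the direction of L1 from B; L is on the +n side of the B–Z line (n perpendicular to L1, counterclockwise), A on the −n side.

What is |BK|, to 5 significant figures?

28.208

Tangency of A1 to both parallel lines with radius 9.1 puts L and A at B ± 9.1·n: L = (2.6150, 8.7162), A = (-2.6150, -8.7162). Equal radii place Q and K the same way about Z: Q = Z + 9.1·n = (28.189, 1.0437), K = Z − 9.1·n = (22.959, -16.389). Then |BK| = |K − B| = 28.208.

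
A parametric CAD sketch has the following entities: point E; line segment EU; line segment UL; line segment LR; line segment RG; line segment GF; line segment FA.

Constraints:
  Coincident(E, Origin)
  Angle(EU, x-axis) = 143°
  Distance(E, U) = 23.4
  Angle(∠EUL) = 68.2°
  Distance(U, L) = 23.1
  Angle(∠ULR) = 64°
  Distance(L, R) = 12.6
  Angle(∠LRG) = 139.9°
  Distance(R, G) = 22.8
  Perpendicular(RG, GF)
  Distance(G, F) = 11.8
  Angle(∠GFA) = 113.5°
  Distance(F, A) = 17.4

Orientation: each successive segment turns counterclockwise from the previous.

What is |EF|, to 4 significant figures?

20.57

∠LRG = 139.9° gives RG at 50.90° from the x-axis; with |RG| = 22.8, G = (2.012, 11.85). RG ⟂ GF, so GF runs at 140.9°; with |GF| = 11.8, F = (-7.146, 19.29). Then |EF| = |F − E| = 20.57.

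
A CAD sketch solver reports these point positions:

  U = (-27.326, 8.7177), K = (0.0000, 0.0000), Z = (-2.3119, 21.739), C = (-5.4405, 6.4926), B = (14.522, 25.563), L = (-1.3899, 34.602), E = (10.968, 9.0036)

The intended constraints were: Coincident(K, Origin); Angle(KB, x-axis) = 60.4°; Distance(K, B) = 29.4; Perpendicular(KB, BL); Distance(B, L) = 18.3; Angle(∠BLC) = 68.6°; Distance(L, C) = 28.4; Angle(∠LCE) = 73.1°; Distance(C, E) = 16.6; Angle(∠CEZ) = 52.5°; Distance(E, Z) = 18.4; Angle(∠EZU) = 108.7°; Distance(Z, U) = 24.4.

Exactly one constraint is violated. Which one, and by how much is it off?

Distance(Z, U) = 24.4 — off by 3.80.

K = (0.00, 0.00) ✓; KB at 60.40° ✓; |KB| = 29.40 ✓; ∠(KB, BL) = 90.00° ✓; |BL| = 18.30 ✓; ∠BLC = 68.60° ✓; |LC| = 28.40 ✓; ∠LCE = 73.10° ✓; |CE| = 16.60 ✓; ∠CEZ = 52.50° ✓; |EZ| = 18.40 ✓; ∠EZU = 108.7° ✓; |ZU| = 28.20 ✗.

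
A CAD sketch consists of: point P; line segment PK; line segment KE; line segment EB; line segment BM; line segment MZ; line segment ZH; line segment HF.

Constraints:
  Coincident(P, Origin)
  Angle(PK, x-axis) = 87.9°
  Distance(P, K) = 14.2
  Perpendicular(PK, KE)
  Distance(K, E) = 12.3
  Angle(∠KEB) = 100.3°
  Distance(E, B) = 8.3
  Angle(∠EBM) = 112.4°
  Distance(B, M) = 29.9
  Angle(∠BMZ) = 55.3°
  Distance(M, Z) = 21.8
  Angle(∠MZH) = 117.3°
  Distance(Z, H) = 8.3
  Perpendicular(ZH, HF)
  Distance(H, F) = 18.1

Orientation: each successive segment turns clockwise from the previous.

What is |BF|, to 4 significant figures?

11.64

P is at the origin; PK runs at 87.9° with length 14.2, so K = (0.5203, 14.19). PK ⟂ KE, so KE runs at -2.100°; with |KE| = 12.3, E = (12.81, 13.74). ∠KEB = 100.3° gives EB at -81.80° from the x-axis; with |EB| = 8.3, B = (14.00, 5.525). ∠EBM = 112.4° gives BM at -149.4° from the x-axis; with |BM| = 29.9, M = (-11.74, -9.696). ∠BMZ = 55.3° gives MZ at 85.90° from the x-axis; with |MZ| = 21.8, Z = (-10.18, 12.05). ∠MZH = 117.3° gives ZH at 23.20° from the x-axis; with |ZH| = 8.3, H = (-2.553, 15.32). ZH ⟂ HF, so HF runs at -66.80°; with |HF| = 18.1, F = (4.578, -1.318). Then |BF| = |F − B| = 11.64.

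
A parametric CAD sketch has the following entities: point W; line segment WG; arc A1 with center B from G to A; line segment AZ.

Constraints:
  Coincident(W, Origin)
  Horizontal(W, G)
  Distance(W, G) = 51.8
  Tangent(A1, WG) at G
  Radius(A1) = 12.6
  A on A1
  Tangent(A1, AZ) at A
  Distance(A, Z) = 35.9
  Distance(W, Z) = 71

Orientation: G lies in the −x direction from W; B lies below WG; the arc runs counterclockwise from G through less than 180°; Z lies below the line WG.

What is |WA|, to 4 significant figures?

65.79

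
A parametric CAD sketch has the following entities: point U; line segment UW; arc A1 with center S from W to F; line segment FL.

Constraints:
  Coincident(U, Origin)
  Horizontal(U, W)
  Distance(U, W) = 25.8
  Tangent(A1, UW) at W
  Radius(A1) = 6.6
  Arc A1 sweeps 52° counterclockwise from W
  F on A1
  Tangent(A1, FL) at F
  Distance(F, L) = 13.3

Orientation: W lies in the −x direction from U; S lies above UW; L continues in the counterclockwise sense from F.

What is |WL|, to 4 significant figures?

18.67

U is at the origin; UW is horizontal with |UW| = 25.8 and W on the −x side, so W = (-25.80, 0.000). A1 meets UW tangentially, so SW is at right angles to UW, so S = W + (0, 6.6) = (-25.80, 6.600). On A1, W sits at bearing -90° from S; a 52° counterclockwise sweep puts F at bearing -38°, so F = S + 6.6·(cos -38°, sin -38°) = (-20.60, 2.537). The tangent condition forces SF to be normal to FL, so FL runs along (−sin -38°, cos -38°); with |FL| = 13.3, L = (-12.41, 13.02). Then |WL| = |L − W| = 18.67.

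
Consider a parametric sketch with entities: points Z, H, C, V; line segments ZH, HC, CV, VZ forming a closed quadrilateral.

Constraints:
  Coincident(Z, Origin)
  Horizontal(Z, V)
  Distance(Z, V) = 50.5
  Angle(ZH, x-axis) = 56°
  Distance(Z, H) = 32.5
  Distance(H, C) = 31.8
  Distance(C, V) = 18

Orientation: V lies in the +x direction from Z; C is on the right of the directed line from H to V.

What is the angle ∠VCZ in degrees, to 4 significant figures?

173.0°

Checks: Z = (0.00, 0.00) ✓; |HC| = 31.80 ✓; |CV| = 18.00 ✓.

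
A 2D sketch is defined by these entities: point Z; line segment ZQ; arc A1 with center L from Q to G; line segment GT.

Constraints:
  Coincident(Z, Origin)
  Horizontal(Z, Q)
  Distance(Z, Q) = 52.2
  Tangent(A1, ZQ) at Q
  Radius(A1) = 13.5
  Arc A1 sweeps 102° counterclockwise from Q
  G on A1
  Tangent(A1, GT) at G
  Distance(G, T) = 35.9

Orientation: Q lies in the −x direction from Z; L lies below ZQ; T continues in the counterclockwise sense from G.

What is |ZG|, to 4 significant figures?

67.41

Tangency of A1 to ZQ means the radius LQ is perpendicular to ZQ, so L = Q + (0, -13.5) = (-52.20, -13.50). On A1, Q sits at bearing 90° from L; a 102° counterclockwise sweep puts G at bearing 192°, so G = L + 13.5·(cos 192°, sin 192°) = (-65.40, -16.31). Then |ZG| = |G − Z| = 67.41.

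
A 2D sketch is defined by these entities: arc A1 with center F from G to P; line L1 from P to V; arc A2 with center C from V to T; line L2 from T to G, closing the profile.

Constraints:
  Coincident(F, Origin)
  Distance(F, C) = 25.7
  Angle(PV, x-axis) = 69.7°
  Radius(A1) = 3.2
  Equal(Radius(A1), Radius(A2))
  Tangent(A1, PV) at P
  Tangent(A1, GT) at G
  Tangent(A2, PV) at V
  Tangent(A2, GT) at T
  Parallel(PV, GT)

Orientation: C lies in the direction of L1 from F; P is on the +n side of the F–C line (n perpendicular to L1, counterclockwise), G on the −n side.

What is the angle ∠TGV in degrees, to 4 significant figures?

13.98°

The slot axis is L1's direction at 69.7°, so u = (cos 69.7°, sin 69.7°) = (0.3469, 0.9379) and n = (−sin 69.7°, cos 69.7°) = (-0.9379, 0.3469). F is at the origin and C lies 25.7 along u from F, so C = 25.7·u = (8.916, 24.10). Tangency of A1 to both parallel lines with radius 3.2 puts P and G at F ± 3.2·n: P = (-3.001, 1.110), G = (3.001, -1.110). Equal radii place V and T the same way about C: V = C + 3.2·n = (5.915, 25.21), T = C − 3.2·n = (11.92, 22.99). Then cos ∠TGV = GT·GV / (|GT||GV|), giving 13.98°.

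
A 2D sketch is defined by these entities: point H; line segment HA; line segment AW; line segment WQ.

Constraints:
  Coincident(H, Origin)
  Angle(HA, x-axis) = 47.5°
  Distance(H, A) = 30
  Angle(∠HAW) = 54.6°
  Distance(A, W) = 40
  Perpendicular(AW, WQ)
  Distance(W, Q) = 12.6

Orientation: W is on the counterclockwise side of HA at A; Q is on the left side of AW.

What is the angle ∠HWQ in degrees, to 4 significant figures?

42.77°

H is at the origin; HA runs at 47.5° with length 30.0, so A = 30.0·(cos 47.5°, sin 47.5°) = (20.27, 22.12). ∠HAW = 54.6°, so AW runs at 47.5° + (180° − 54.6°) = 172.9° from the x-axis; with |AW| = 40.0, W = A + 40.0·(cos 172.9°, sin 172.9°) = (-19.43, 27.06). AW is perpendicular to WQ; with |WQ| = 12.6 on the left of AW, Q = W + 12.6·(-0.1236, -0.9923) = (-20.98, 14.56). Then cos ∠HWQ = WH·WQ / (|WH||WQ|), giving 42.77°.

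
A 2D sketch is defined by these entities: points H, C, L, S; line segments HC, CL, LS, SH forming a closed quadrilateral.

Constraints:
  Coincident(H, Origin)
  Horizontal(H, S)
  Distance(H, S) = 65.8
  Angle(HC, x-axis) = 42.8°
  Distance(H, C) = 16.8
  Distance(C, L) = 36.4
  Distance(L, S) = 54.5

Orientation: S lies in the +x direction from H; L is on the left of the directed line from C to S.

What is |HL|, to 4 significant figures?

52.79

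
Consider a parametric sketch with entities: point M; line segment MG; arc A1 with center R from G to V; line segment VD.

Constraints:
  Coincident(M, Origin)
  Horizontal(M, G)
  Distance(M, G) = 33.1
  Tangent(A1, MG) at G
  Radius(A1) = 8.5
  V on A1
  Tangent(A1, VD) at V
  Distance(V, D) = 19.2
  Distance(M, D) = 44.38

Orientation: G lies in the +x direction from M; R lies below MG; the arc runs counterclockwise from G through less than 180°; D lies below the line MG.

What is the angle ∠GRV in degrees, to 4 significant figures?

114.0°

Checks: |MG| = 33.10 ✓; |RV| = 8.500 ✓; ∠(RV, VD) = 90.00° ✓; |VD| = 19.20 ✓; |MD| = 44.38 ✓.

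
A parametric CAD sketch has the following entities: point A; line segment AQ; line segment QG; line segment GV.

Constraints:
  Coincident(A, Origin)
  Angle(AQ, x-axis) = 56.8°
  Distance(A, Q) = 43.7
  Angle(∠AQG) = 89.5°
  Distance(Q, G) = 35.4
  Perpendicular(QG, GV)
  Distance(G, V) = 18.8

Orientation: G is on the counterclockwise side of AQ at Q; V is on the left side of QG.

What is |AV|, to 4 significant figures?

42.97

A is at the origin; AQ runs at 56.8° with length 43.7, so Q = 43.7·(cos 56.8°, sin 56.8°) = (23.93, 36.57). ∠AQG = 89.5°, so QG runs at 56.8° + (180° − 89.5°) = 147.3° from the x-axis; with |QG| = 35.4, G = Q + 35.4·(cos 147.3°, sin 147.3°) = (-5.861, 55.69). QG is perpendicular to GV; with |GV| = 18.8 on the left of QG, V = G + 18.8·(-0.5402, -0.8415) = (-16.02, 39.87). Then |AV| = |V − A| = 42.97.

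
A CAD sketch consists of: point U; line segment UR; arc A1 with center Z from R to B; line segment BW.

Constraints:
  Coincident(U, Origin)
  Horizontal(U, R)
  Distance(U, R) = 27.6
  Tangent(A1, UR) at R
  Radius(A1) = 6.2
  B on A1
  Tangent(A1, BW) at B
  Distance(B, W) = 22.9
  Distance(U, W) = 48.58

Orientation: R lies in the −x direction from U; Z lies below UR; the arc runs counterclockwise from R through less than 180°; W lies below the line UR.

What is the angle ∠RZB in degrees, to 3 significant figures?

69.8°

Checks: |ZB| = 6.200 ✓; ∠(ZB, BW) = 90.00° ✓; |BW| = 22.90 ✓; |UW| = 48.58 ✓.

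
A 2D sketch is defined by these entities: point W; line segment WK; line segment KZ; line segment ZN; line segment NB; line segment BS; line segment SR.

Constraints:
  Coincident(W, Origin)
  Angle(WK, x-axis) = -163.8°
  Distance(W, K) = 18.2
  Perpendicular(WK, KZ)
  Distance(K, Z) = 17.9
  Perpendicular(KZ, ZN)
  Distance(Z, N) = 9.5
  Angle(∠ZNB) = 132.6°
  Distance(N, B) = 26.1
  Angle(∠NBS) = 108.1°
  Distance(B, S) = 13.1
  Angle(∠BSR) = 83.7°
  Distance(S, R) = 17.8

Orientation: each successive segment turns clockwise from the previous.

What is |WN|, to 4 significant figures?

19.90

WK ⟂ KZ, so KZ runs at 106.2°; with |KZ| = 17.9, Z = (-22.47, 12.11). The perpendicularity gives ZN at right angles to KZ, so ZN runs at 16.20°; with |ZN| = 9.5, N = (-13.35, 14.76). Then |WN| = |N − W| = 19.90.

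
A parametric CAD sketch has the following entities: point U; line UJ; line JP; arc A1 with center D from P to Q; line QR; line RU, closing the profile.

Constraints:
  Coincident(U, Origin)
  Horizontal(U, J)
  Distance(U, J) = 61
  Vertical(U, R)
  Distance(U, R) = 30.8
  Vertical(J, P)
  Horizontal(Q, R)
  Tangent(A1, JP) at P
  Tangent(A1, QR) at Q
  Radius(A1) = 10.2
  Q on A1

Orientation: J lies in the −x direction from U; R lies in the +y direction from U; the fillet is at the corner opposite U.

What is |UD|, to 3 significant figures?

54.8

U is at the origin; U and J share the same y with |UJ| = 61.0 and J on the −x side, so J = (-61.0, 0.00). UR is vertical with |UR| = 30.8 and R on the +y side, so R = (0.00, 30.8). The virtual corner opposite U is at (-61.0, 30.8). The tangent condition forces DP to be normal to JP and since A1 is tangent to QR there, DQ ⟂ QR, with radius 10.2, so the center D sits 10.2 in from both sides at D = (-50.8, 20.6). Then |UD| = |D − U| = 54.8.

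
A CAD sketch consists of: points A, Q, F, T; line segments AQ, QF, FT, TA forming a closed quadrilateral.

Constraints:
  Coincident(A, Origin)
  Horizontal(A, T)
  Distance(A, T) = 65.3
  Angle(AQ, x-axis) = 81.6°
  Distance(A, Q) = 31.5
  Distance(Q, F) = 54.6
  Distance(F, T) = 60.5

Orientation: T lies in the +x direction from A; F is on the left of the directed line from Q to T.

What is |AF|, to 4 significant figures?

78.34

Checks: |QF| = 54.60 ✓; |FT| = 60.50 ✓.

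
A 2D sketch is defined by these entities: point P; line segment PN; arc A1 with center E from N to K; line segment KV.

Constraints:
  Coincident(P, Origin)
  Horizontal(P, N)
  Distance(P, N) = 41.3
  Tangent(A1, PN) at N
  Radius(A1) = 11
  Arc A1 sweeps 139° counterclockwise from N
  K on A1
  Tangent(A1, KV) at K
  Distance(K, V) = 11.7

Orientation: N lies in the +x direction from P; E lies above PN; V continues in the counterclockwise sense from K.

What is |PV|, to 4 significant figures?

47.99

On A1, N sits at bearing -90° from E; a 139° counterclockwise sweep puts K at bearing 49°, so K = E + 11.0·(cos 49°, sin 49°) = (48.52, 19.30). Tangency of A1 to KV means the radius EK is perpendicular to KV, so KV runs along (−sin 49°, cos 49°); with |KV| = 11.7, V = (39.69, 26.98). Then |PV| = |V − P| = 47.99.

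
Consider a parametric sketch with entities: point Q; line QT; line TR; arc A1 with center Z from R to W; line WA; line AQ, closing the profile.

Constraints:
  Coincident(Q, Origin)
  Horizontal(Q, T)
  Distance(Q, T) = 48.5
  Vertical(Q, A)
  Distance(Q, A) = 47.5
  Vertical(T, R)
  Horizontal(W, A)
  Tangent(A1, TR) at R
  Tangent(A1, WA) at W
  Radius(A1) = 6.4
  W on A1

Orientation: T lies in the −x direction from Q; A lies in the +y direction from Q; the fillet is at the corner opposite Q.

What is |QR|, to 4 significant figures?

63.57

The virtual corner opposite Q is at (-48.50, 47.50). Tangency of A1 to TR means the radius ZR is perpendicular to TR and the tangent condition forces ZW to be normal to WA, with radius 6.4, so the center Z sits 6.4 in from both sides at Z = (-42.10, 41.10). That places the tangent points at R = (-48.50, 41.10) on TR and W = (-42.10, 47.50) on WA. Then |QR| = |R − Q| = 63.57.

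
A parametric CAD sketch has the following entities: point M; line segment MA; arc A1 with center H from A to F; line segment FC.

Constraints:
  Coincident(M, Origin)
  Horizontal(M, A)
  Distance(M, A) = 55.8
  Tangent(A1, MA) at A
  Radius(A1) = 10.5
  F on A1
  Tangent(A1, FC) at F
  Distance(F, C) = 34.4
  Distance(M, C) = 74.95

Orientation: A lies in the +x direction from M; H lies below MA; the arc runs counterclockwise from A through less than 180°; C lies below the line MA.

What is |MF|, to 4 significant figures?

48.27

M is at the origin; MA is horizontal with |MA| = 55.8 and A on the +x side, so A = (55.80, 0.000). Tangency of A1 to MA means the radius HA is perpendicular to MA, so H = A + (0, -10.5) = (55.80, -10.50). Since HF ⟂ FC (tangency), |HC| = √(10.5² + 34.4²) = 35.97 regardless of where F sits on A1. So C lies on both circle(M, 74.95) and circle(H, 35.97); the below-MA intersection is C = (58.91, -46.33). F is the foot of the tangent from C: F = (46.06, -14.42).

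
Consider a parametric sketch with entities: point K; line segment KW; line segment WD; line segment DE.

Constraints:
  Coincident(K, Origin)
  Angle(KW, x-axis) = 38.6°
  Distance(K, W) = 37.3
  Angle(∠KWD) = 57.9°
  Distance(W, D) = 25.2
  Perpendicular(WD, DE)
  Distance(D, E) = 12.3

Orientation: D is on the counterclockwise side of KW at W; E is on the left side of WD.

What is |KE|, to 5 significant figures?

20.033

K is at the origin; KW runs at 38.6° with length 37.3, so W = 37.3·(cos 38.6°, sin 38.6°) = (29.151, 23.271). ∠KWD = 57.9°, so WD runs at 38.6° + (180° − 57.9°) = 160.70° from the x-axis; with |WD| = 25.2, D = W + 25.2·(cos 160.70°, sin 160.70°) = (5.3669, 31.600). WD is perpendicular to DE; with |DE| = 12.3 on the left of WD, E = D + 12.3·(-0.33051, -0.94380) = (1.3016, 19.991). Then |KE| = |E − K| = 20.033.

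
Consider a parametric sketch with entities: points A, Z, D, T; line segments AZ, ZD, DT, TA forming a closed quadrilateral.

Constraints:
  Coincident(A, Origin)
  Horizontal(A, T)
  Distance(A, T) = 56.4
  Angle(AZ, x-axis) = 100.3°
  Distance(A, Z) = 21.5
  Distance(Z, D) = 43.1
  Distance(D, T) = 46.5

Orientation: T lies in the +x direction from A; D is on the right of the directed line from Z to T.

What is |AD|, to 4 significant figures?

22.77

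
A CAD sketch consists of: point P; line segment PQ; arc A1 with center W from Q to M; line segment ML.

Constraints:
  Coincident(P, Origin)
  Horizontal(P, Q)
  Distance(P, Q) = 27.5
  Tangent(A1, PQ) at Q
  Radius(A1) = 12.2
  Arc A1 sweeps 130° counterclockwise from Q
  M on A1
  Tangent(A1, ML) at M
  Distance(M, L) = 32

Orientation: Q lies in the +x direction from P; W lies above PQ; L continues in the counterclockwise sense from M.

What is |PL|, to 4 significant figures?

47.44

P is at the origin; P and Q share the same y with |PQ| = 27.5 and Q on the +x side, so Q = (27.50, 0.000). Tangency of A1 to PQ means the radius WQ is perpendicular to PQ, so W = Q + (0, 12.2) = (27.50, 12.20). On A1, Q sits at bearing -90° from W; a 130° counterclockwise sweep puts M at bearing 40°, so M = W + 12.2·(cos 40°, sin 40°) = (36.85, 20.04). A1 meets ML tangentially, so WM is at right angles to ML, so ML runs along (−sin 40°, cos 40°); with |ML| = 32.0, L = (16.28, 44.56). Then |PL| = |L − P| = 47.44.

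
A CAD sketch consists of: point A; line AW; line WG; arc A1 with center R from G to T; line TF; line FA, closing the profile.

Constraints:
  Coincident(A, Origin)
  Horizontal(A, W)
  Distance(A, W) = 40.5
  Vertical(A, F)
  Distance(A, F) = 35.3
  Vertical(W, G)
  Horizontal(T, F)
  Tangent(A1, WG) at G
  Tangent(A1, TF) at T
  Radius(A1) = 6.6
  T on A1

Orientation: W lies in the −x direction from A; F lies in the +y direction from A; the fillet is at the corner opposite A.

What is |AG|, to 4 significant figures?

49.64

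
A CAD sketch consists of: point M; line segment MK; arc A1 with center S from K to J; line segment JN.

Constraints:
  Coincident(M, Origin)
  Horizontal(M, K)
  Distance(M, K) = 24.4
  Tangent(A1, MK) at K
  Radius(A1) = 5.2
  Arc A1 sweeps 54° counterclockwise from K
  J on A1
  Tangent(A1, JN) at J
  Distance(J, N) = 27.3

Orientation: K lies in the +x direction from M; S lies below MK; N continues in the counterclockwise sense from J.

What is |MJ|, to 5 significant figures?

20.307

M is at the origin; M and K share the same y with |MK| = 24.4 and K on the +x side, so K = (24.400, 0.0000). A1 meets MK tangentially, so SK is at right angles to MK, so S = K + (0, -5.2) = (24.400, -5.2000). On A1, K sits at bearing 90° from S; a 54° counterclockwise sweep puts J at bearing 144°, so J = S + 5.2·(cos 144°, sin 144°) = (20.193, -2.1435). Then |MJ| = |J − M| = 20.307.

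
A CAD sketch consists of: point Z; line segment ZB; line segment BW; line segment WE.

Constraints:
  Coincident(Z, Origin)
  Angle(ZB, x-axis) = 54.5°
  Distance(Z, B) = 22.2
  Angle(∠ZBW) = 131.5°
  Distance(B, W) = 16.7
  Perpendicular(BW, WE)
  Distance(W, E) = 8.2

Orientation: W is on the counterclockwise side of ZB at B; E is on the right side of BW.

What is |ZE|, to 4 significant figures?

40.04

∠ZBW = 131.5°, so BW runs at 54.5° + (180° − 131.5°) = 103.0° from the x-axis; with |BW| = 16.7, W = B + 16.7·(cos 103.0°, sin 103.0°) = (9.135, 34.35). The perpendicularity gives WE at right angles to BW; with |WE| = 8.2 on the right of BW, E = W + 8.2·(0.9744, 0.2250) = (17.12, 36.19). Then |ZE| = |E − Z| = 40.04.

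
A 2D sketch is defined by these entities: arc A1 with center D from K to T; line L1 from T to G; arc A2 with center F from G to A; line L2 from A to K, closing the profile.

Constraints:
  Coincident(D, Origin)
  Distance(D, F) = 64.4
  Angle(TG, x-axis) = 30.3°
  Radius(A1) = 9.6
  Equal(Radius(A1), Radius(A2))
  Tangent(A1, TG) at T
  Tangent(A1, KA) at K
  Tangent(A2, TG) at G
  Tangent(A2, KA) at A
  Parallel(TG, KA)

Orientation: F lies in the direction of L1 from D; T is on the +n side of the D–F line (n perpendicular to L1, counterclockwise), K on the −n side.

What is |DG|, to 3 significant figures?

65.1

The slot axis is L1's direction at 30.3°, so u = (cos 30.3°, sin 30.3°) = (0.863, 0.505) and n = (−sin 30.3°, cos 30.3°) = (-0.505, 0.863). D is at the origin and F lies 64.4 along u from D, so F = 64.4·u = (55.6, 32.5). Tangency of A1 to both parallel lines with radius 9.6 puts T and K at D ± 9.6·n: T = (-4.84, 8.29), K = (4.84, -8.29). Equal radii place G and A the same way about F: G = F + 9.6·n = (50.8, 40.8), A = F − 9.6·n = (60.4, 24.2). Then |DG| = |G − D| = 65.1.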